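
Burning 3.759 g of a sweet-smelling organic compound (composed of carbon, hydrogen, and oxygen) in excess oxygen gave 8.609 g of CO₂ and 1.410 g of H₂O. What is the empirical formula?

mol C = 8.609 g CO₂ ÷ 44.009 g/mol = 0.19562 mol
mol H = 2 × 1.410 g H₂O ÷ 18.015 g/mol = 0.15654 mol
mass O = 3.759 − (2.3496 + 0.15779) = 1.2516 g → mol O = 1.2516 ÷ 15.999 = 0.078232 mol
Divide by the smallest (0.078232 mol): C 2.501, H 2.001, O 1.000
Multiplying each by 2 gives whole numbers: C 5.00, H 4.00, O 2.00

C5H4O2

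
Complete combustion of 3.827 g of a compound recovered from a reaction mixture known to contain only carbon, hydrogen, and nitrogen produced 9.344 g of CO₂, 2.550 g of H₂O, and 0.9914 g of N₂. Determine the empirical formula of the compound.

C3H4N

mol C = 9.344 g CO₂ ÷ 44.009 g/mol = 0.21232 mol
mol H = 2 × 2.550 g H₂O ÷ 18.015 g/mol = 0.28310 mol
mol N = 2 × 0.9914 g N₂ ÷ 28.014 g/mol = 0.070779 mol
Divide by the smallest (0.070779 mol): C 3.000, H 4.000, N 1.000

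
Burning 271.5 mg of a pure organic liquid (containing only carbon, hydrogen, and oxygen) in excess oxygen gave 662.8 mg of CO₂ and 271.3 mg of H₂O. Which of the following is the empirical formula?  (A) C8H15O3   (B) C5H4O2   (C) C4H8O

mol C = 0.6628 g CO₂ ÷ 44.009 g/mol = 0.015061 mol
mol H = 2 × 0.2713 g H₂O ÷ 18.015 g/mol = 0.030119 mol
mass O = 0.2715 − (0.18089 + 0.030360) = 0.060247 g → mol O = 0.060247 ÷ 15.999 = 0.0037657 mol
Divide by the smallest (0.0037657 mol): C 3.999, H 7.998, O 1.000

(C) C4H8O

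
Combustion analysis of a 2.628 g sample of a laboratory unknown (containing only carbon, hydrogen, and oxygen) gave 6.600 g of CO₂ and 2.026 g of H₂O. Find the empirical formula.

mol C = 6.600 g CO₂ ÷ 44.009 g/mol = 0.14997 mol
mol H = 2 × 2.026 g H₂O ÷ 18.015 g/mol = 0.22492 mol
mass O = 2.628 − (1.8013 + 0.22672) = 0.60000 g → mol O = 0.60000 ÷ 15.999 = 0.037502 mol
Divide by the smallest (0.037502 mol): C 3.999, H 5.998, O 1.000

C4H6O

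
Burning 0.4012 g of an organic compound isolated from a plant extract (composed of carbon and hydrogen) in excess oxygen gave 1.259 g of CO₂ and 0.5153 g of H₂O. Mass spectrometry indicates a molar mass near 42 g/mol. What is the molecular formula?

C3H6

mol C = 1.259 g CO₂ ÷ 44.009 g/mol = 0.028608 mol
mol H = 2 × 0.5153 g H₂O ÷ 18.015 g/mol = 0.057208 mol
Divide by the smallest (0.028608 mol): C 1.000, H 2.000
Empirical formula: CH2
Empirical-formula mass = 14.03 g/mol; 42 ÷ 14.03 ≈ 3, so the molecular formula is C3H6.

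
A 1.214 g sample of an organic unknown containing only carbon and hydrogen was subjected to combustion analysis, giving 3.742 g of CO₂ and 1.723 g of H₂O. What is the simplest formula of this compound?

C4H9

mol C = 3.742 g CO₂ ÷ 44.009 g/mol = 0.085028 mol
mol H = 2 × 1.723 g H₂O ÷ 18.015 g/mol = 0.19129 mol
Divide by the smallest (0.085028 mol): C 1.000, H 2.250
Multiplying each by 4 gives whole numbers: C 4.00, H 9.00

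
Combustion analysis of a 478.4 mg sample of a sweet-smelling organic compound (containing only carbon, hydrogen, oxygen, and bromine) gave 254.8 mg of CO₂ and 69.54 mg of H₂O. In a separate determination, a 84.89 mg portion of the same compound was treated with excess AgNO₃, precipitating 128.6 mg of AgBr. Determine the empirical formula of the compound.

mol C = 0.2548 g CO₂ ÷ 44.009 g/mol = 0.0057897 mol
mol H = 2 × 0.06954 g H₂O ÷ 18.015 g/mol = 0.0077202 mol
From the AgBr data: mol Br per gram of compound = (0.1286 ÷ 187.772) ÷ 0.08489 = 0.0080678 mol/g, so in the 0.4784 g combustion sample mol Br = 0.0038596 mol
mass O = 0.4784 − (0.069540 + 0.0077820 + 0.30840) = 0.092678 g → mol O = 0.092678 ÷ 15.999 = 0.0057928 mol
Divide by the smallest (0.0038596 mol): C 1.500, H 2.000, Br 1.000, O 1.501
Multiplying each by 2 gives whole numbers: C 3.00, H 4.00, Br 2.00, O 3.00

C3H4Br2O3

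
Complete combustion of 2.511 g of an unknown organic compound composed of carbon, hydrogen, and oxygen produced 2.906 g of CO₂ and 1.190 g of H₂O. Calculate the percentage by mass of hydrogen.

5.30%

mol C = 2.906 g CO₂ ÷ 44.009 g/mol = 0.066032 mol
mol H = 2 × 1.190 g H₂O ÷ 18.015 g/mol = 0.13211 mol
mass O = 2.511 − (0.79311 + 0.13317) = 1.5847 g → mol O = 1.5847 ÷ 15.999 = 0.099051 mol
mass % H = 0.13317 g ÷ 2.511 g × 100%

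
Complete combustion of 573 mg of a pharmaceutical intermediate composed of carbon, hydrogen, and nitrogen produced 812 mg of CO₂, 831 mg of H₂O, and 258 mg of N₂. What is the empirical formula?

mol C = 0.812 g CO₂ ÷ 44.009 g/mol = 0.01845 mol
mol H = 2 × 0.831 g H₂O ÷ 18.015 g/mol = 0.09226 mol
mol N = 2 × 0.258 g N₂ ÷ 28.014 g/mol = 0.01842 mol
Divide by the smallest (0.01842 mol): C 1.002, H 5.009, N 1.000

CH5N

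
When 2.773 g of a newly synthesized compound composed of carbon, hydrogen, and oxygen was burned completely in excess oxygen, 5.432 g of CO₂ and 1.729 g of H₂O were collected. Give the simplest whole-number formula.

C9H14O5

mol C = 5.432 g CO₂ ÷ 44.009 g/mol = 0.12343 mol
mol H = 2 × 1.729 g H₂O ÷ 18.015 g/mol = 0.19195 mol
mass O = 2.773 − (1.4825 + 0.19349) = 1.0970 g → mol O = 1.0970 ÷ 15.999 = 0.068567 mol
Divide by the smallest (0.068567 mol): C 1.800, H 2.799, O 1.000
Multiplying each by 5 gives whole numbers: C 9.00, H 14.00, O 5.00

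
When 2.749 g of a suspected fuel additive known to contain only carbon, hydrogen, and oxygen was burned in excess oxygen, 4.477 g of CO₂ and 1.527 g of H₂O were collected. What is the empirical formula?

mol C = 4.477 g CO₂ ÷ 44.009 g/mol = 0.10173 mol
mol H = 2 × 1.527 g H₂O ÷ 18.015 g/mol = 0.16953 mol
mass O = 2.749 − (1.2219 + 0.17088) = 1.3562 g → mol O = 1.3562 ÷ 15.999 = 0.084771 mol
Divide by the smallest (0.084771 mol): C 1.200, H 2.000, O 1.000
Multiplying each by 5 gives whole numbers: C 6.00, H 10.00, O 5.00

C6H10O5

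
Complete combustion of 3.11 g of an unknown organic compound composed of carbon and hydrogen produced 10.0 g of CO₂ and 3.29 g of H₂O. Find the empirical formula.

mol C = 10.0 g CO₂ ÷ 44.009 g/mol = 0.2272 mol
mol H = 2 × 3.29 g H₂O ÷ 18.015 g/mol = 0.3653 mol
Divide by the smallest (0.2272 mol): C 1.000, H 1.607
Multiplying each by 5 gives whole numbers: C 5.00, H 8.04

C5H8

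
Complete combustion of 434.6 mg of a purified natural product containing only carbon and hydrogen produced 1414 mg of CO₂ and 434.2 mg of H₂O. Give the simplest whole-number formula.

mol C = 1.414 g CO₂ ÷ 44.009 g/mol = 0.032130 mol
mol H = 2 × 0.4342 g H₂O ÷ 18.015 g/mol = 0.048204 mol
Divide by the smallest (0.032130 mol): C 1.000, H 1.500
Multiplying each by 2 gives whole numbers: C 2.00, H 3.00

C2H3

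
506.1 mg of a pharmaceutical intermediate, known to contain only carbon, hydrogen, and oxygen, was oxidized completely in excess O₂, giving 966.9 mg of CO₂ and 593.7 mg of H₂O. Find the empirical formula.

C2H6O

mol C = 0.9669 g CO₂ ÷ 44.009 g/mol = 0.021971 mol
mol H = 2 × 0.5937 g H₂O ÷ 18.015 g/mol = 0.065912 mol
mass O = 0.5061 − (0.26389 + 0.066439) = 0.17577 g → mol O = 0.17577 ÷ 15.999 = 0.010987 mol
Divide by the smallest (0.010987 mol): C 2.000, H 5.999, O 1.000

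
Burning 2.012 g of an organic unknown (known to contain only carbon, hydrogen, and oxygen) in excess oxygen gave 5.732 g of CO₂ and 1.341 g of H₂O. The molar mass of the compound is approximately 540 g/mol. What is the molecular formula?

mol C = 5.732 g CO₂ ÷ 44.009 g/mol = 0.13025 mol
mol H = 2 × 1.341 g H₂O ÷ 18.015 g/mol = 0.14888 mol
mass O = 2.012 − (1.5644 + 0.15007) = 0.29755 g → mol O = 0.29755 ÷ 15.999 = 0.018598 mol
Divide by the smallest (0.018598 mol): C 7.003, H 8.005, O 1.000
Empirical formula: C7H8O
Empirical-formula mass = 108.14 g/mol; 540 ÷ 108.14 ≈ 5, so the molecular formula is C35H40O5.

C35H40O5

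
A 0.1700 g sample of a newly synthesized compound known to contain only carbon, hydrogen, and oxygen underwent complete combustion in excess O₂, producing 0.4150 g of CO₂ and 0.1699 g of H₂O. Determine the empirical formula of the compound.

mol C = 0.4150 g CO₂ ÷ 44.009 g/mol = 0.0094299 mol
mol H = 2 × 0.1699 g H₂O ÷ 18.015 g/mol = 0.018862 mol
mass O = 0.1700 − (0.11326 + 0.019013) = 0.037725 g → mol O = 0.037725 ÷ 15.999 = 0.0023579 mol
Divide by the smallest (0.0023579 mol): C 3.999, H 7.999, O 1.000

C4H8O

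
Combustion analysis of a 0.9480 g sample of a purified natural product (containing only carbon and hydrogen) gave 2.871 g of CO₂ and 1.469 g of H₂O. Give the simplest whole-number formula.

mol C = 2.871 g CO₂ ÷ 44.009 g/mol = 0.065237 mol
mol H = 2 × 1.469 g H₂O ÷ 18.015 g/mol = 0.16309 mol
Divide by the smallest (0.065237 mol): C 1.000, H 2.500
Multiplying each by 2 gives whole numbers: C 2.00, H 5.00

C2H5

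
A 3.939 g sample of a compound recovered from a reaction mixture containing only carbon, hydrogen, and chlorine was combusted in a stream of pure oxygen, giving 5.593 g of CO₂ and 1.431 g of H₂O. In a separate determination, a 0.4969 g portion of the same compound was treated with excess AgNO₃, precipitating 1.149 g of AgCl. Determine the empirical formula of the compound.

mol C = 5.593 g CO₂ ÷ 44.009 g/mol = 0.12709 mol
mol H = 2 × 1.431 g H₂O ÷ 18.015 g/mol = 0.15887 mol
From the AgCl data: mol Cl per gram of compound = (1.149 ÷ 143.318) ÷ 0.4969 = 0.016134 mol/g, so in the 3.939 g combustion sample mol Cl = 0.063553 mol
Divide by the smallest (0.063553 mol): C 2.000, H 2.500, Cl 1.000
Multiplying each by 2 gives whole numbers: C 4.00, H 5.00, Cl 2.00

C4H5Cl2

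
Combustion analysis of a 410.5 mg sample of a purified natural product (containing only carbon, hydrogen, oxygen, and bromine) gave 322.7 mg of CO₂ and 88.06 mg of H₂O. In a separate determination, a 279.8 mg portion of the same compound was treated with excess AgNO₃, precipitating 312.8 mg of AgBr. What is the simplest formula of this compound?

C3H4BrO3

mol C = 0.3227 g CO₂ ÷ 44.009 g/mol = 0.0073326 mol
mol H = 2 × 0.08806 g H₂O ÷ 18.015 g/mol = 0.0097763 mol
From the AgBr data: mol Br per gram of compound = (0.3128 ÷ 187.772) ÷ 0.2798 = 0.0059537 mol/g, so in the 0.4105 g combustion sample mol Br = 0.0024440 mol
mass O = 0.4105 − (0.088072 + 0.0098545 + 0.19529) = 0.11729 g → mol O = 0.11729 ÷ 15.999 = 0.0073310 mol
Divide by the smallest (0.0024440 mol): C 3.000, H 4.000, Br 1.000, O 3.000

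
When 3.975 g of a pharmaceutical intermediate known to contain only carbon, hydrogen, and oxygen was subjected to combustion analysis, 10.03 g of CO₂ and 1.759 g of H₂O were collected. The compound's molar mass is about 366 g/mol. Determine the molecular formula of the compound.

mol C = 10.03 g CO₂ ÷ 44.009 g/mol = 0.22791 mol
mol H = 2 × 1.759 g H₂O ÷ 18.015 g/mol = 0.19528 mol
mass O = 3.975 − (2.7374 + 0.19684) = 1.0408 g → mol O = 1.0408 ÷ 15.999 = 0.065051 mol
Divide by the smallest (0.065051 mol): C 3.504, H 3.002, O 1.000
Multiplying each by 2 gives whole numbers: C 7.01, H 6.00, O 2.00
Empirical formula: C7H6O2
Empirical-formula mass = 122.12 g/mol; 366 ÷ 122.12 ≈ 3, so the molecular formula is C21H18O6.

C21H18O6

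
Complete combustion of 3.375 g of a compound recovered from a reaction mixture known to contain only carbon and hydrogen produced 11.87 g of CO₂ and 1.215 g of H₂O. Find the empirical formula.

C2H

mol C = 11.87 g CO₂ ÷ 44.009 g/mol = 0.26972 mol
mol H = 2 × 1.215 g H₂O ÷ 18.015 g/mol = 0.13489 mol
Divide by the smallest (0.13489 mol): C 2.000, H 1.000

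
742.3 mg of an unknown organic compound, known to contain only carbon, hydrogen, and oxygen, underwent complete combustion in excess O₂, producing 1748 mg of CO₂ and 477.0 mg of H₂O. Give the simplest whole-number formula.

C3H4O

mol C = 1.748 g CO₂ ÷ 44.009 g/mol = 0.039719 mol
mol H = 2 × 0.4770 g H₂O ÷ 18.015 g/mol = 0.052956 mol
mass O = 0.7423 − (0.47707 + 0.053380) = 0.21185 g → mol O = 0.21185 ÷ 15.999 = 0.013242 mol
Divide by the smallest (0.013242 mol): C 3.000, H 3.999, O 1.000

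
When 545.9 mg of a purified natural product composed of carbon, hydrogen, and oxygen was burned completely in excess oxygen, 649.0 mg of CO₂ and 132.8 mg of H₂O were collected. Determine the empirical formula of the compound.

mol C = 0.6490 g CO₂ ÷ 44.009 g/mol = 0.014747 mol
mol H = 2 × 0.1328 g H₂O ÷ 18.015 g/mol = 0.014743 mol
mass O = 0.5459 − (0.17713 + 0.014861) = 0.35391 g → mol O = 0.35391 ÷ 15.999 = 0.022121 mol
Divide by the smallest (0.014743 mol): C 1.000, H 1.000, O 1.500
Multiplying each by 2 gives whole numbers: C 2.00, H 2.00, O 3.00

C2H2O3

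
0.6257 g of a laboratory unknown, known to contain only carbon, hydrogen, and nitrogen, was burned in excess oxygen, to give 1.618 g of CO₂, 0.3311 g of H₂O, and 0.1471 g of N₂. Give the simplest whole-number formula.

C7H7N2

mol C = 1.618 g CO₂ ÷ 44.009 g/mol = 0.036765 mol
mol H = 2 × 0.3311 g H₂O ÷ 18.015 g/mol = 0.036758 mol
mol N = 2 × 0.1471 g N₂ ÷ 28.014 g/mol = 0.010502 mol
Divide by the smallest (0.010502 mol): C 3.501, H 3.500, N 1.000
Multiplying each by 2 gives whole numbers: C 7.00, H 7.00, N 2.00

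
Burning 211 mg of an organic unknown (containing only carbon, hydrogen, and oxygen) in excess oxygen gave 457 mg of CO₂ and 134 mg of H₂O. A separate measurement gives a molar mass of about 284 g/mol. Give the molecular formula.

C14H20O6

mol C = 0.457 g CO₂ ÷ 44.009 g/mol = 0.01038 mol
mol H = 2 × 0.134 g H₂O ÷ 18.015 g/mol = 0.01488 mol
mass O = 0.211 − (0.1247 + 0.01500) = 0.07128 g → mol O = 0.07128 ÷ 15.999 = 0.004455 mol
Divide by the smallest (0.004455 mol): C 2.331, H 3.339, O 1.000
Multiplying each by 3 gives whole numbers: C 6.99, H 10.02, O 3.00
Empirical formula: C7H10O3
Empirical-formula mass = 142.15 g/mol; 284 ÷ 142.15 ≈ 2, so the molecular formula is C14H20O6.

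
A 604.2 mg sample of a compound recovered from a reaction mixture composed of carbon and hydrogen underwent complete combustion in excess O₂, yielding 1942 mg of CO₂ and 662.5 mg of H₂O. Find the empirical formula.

C3H5

mol C = 1.942 g CO₂ ÷ 44.009 g/mol = 0.044127 mol
mol H = 2 × 0.6625 g H₂O ÷ 18.015 g/mol = 0.073550 mol
Divide by the smallest (0.044127 mol): C 1.000, H 1.667
Multiplying each by 3 gives whole numbers: C 3.00, H 5.00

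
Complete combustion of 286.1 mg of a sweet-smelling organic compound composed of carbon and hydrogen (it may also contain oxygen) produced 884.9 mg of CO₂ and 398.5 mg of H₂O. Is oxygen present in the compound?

no

mol C = 0.8849 g CO₂ ÷ 44.009 g/mol = 0.020107 mol
mol H = 2 × 0.3985 g H₂O ÷ 18.015 g/mol = 0.044241 mol
C and H together account for 0.28610 g — essentially the entire 0.2861 g sample — so the compound contains no oxygen.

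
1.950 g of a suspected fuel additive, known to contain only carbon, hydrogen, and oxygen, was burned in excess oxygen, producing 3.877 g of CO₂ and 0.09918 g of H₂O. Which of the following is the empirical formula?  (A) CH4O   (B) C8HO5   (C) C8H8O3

mol C = 3.877 g CO₂ ÷ 44.009 g/mol = 0.088096 mol
mol H = 2 × 0.09918 g H₂O ÷ 18.015 g/mol = 0.011011 mol
mass O = 1.950 − (1.0581 + 0.011099) = 0.88078 g → mol O = 0.88078 ÷ 15.999 = 0.055052 mol
Divide by the smallest (0.011011 mol): C 8.001, H 1.000, O 5.000

(B) C8HO5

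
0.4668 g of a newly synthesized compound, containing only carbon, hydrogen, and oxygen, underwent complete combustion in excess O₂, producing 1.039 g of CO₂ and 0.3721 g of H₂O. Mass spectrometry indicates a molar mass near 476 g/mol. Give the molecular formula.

C24H42O9

mol C = 1.039 g CO₂ ÷ 44.009 g/mol = 0.023609 mol
mol H = 2 × 0.3721 g H₂O ÷ 18.015 g/mol = 0.041310 mol
mass O = 0.4668 − (0.28357 + 0.041640) = 0.14159 g → mol O = 0.14159 ÷ 15.999 = 0.0088502 mol
Divide by the smallest (0.0088502 mol): C 2.668, H 4.668, O 1.000
Multiplying each by 3 gives whole numbers: C 8.00, H 14.00, O 3.00
Empirical formula: C8H14O3
Empirical-formula mass = 158.20 g/mol; 476 ÷ 158.20 ≈ 3, so the molecular formula is C24H42O9.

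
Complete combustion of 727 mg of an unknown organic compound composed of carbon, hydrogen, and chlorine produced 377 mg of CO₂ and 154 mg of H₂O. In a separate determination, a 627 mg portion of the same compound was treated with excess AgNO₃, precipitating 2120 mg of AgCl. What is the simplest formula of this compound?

mol C = 0.377 g CO₂ ÷ 44.009 g/mol = 0.008566 mol
mol H = 2 × 0.154 g H₂O ÷ 18.015 g/mol = 0.01710 mol
From the AgCl data: mol Cl per gram of compound = (2.12 ÷ 143.318) ÷ 0.627 = 0.02359 mol/g, so in the 0.727 g combustion sample mol Cl = 0.01715 mol
Divide by the smallest (0.008566 mol): C 1.000, H 1.996, Cl 2.002

CH2Cl2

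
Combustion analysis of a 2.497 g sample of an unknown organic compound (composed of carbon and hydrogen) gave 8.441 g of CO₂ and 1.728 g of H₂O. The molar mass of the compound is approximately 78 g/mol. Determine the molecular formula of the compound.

C6H6

mol C = 8.441 g CO₂ ÷ 44.009 g/mol = 0.19180 mol
mol H = 2 × 1.728 g H₂O ÷ 18.015 g/mol = 0.19184 mol
Divide by the smallest (0.19180 mol): C 1.000, H 1.000
Empirical formula: CH
Empirical-formula mass = 13.02 g/mol; 78 ÷ 13.02 ≈ 6, so the molecular formula is C6H6.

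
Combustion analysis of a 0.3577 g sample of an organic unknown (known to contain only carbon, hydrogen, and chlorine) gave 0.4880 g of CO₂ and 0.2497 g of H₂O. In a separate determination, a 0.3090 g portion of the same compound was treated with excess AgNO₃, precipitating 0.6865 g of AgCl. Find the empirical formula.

C2H5Cl

mol C = 0.4880 g CO₂ ÷ 44.009 g/mol = 0.011089 mol
mol H = 2 × 0.2497 g H₂O ÷ 18.015 g/mol = 0.027721 mol
From the AgCl data: mol Cl per gram of compound = (0.6865 ÷ 143.318) ÷ 0.3090 = 0.015502 mol/g, so in the 0.3577 g combustion sample mol Cl = 0.0055450 mol
Divide by the smallest (0.0055450 mol): C 2.000, H 4.999, Cl 1.000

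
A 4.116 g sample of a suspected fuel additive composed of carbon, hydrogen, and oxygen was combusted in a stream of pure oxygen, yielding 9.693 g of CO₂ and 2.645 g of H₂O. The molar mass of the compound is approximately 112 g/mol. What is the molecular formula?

C6H8O2

mol C = 9.693 g CO₂ ÷ 44.009 g/mol = 0.22025 mol
mol H = 2 × 2.645 g H₂O ÷ 18.015 g/mol = 0.29364 mol
mass O = 4.116 − (2.6454 + 0.29599) = 1.1746 g → mol O = 1.1746 ÷ 15.999 = 0.073416 mol
Divide by the smallest (0.073416 mol): C 3.000, H 4.000, O 1.000
Empirical formula: C3H4O
Empirical-formula mass = 56.06 g/mol; 112 ÷ 56.06 ≈ 2, so the molecular formula is C6H8O2.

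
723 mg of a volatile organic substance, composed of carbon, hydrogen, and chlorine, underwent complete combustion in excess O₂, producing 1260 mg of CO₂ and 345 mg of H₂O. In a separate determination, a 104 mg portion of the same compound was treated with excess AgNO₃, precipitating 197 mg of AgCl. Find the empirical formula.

mol C = 1.26 g CO₂ ÷ 44.009 g/mol = 0.02863 mol
mol H = 2 × 0.345 g H₂O ÷ 18.015 g/mol = 0.03830 mol
From the AgCl data: mol Cl per gram of compound = (0.197 ÷ 143.318) ÷ 0.104 = 0.01322 mol/g, so in the 0.723 g combustion sample mol Cl = 0.009556 mol
Divide by the smallest (0.009556 mol): C 2.996, H 4.008, Cl 1.000

C3H4Cl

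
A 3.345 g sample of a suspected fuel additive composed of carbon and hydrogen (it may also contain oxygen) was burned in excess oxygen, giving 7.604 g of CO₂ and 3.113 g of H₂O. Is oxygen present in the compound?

yes

mol C = 7.604 g CO₂ ÷ 44.009 g/mol = 0.17278 mol
mol H = 2 × 3.113 g H₂O ÷ 18.015 g/mol = 0.34560 mol
C and H account for only 2.4237 g of the 3.345 g sample; the remaining 0.92134 g must be oxygen.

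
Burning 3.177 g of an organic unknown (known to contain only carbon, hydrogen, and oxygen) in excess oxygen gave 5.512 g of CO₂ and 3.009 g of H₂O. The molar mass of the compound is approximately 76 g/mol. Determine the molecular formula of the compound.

mol C = 5.512 g CO₂ ÷ 44.009 g/mol = 0.12525 mol
mol H = 2 × 3.009 g H₂O ÷ 18.015 g/mol = 0.33405 mol
mass O = 3.177 − (1.5043 + 0.33673) = 1.3359 g → mol O = 1.3359 ÷ 15.999 = 0.083501 mol
Divide by the smallest (0.083501 mol): C 1.500, H 4.001, O 1.000
Multiplying each by 2 gives whole numbers: C 3.00, H 8.00, O 2.00
Empirical formula: C3H8O2
Empirical-formula mass = 76.09 g/mol; 76 ÷ 76.09 ≈ 1, so the molecular formula is C3H8O2.

C3H8O2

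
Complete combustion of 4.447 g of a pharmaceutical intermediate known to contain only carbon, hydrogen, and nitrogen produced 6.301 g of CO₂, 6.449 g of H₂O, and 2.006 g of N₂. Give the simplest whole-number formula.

mol C = 6.301 g CO₂ ÷ 44.009 g/mol = 0.14318 mol
mol H = 2 × 6.449 g H₂O ÷ 18.015 g/mol = 0.71596 mol
mol N = 2 × 2.006 g N₂ ÷ 28.014 g/mol = 0.14321 mol
Divide by the smallest (0.14318 mol): C 1.000, H 5.001, N 1.000

CH5N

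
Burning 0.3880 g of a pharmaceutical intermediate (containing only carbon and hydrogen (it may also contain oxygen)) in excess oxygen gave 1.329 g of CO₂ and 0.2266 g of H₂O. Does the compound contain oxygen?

no

mol C = 1.329 g CO₂ ÷ 44.009 g/mol = 0.030198 mol
mol H = 2 × 0.2266 g H₂O ÷ 18.015 g/mol = 0.025157 mol
C and H together account for 0.38807 g — essentially the entire 0.3880 g sample — so the compound contains no oxygen.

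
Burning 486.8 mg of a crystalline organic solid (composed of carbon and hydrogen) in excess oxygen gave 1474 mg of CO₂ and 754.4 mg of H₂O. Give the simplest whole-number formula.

C2H5

mol C = 1.474 g CO₂ ÷ 44.009 g/mol = 0.033493 mol
mol H = 2 × 0.7544 g H₂O ÷ 18.015 g/mol = 0.083752 mol
Divide by the smallest (0.033493 mol): C 1.000, H 2.501
Multiplying each by 2 gives whole numbers: C 2.00, H 5.00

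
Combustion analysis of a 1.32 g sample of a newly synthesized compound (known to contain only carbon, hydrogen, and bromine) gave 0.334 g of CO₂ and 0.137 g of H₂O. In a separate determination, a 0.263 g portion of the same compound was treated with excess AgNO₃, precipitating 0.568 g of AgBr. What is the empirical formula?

CH2Br2

mol C = 0.334 g CO₂ ÷ 44.009 g/mol = 0.007589 mol
mol H = 2 × 0.137 g H₂O ÷ 18.015 g/mol = 0.01521 mol
From the AgBr data: mol Br per gram of compound = (0.568 ÷ 187.772) ÷ 0.263 = 0.01150 mol/g, so in the 1.32 g combustion sample mol Br = 0.01518 mol
Divide by the smallest (0.007589 mol): C 1.000, H 2.004, Br 2.000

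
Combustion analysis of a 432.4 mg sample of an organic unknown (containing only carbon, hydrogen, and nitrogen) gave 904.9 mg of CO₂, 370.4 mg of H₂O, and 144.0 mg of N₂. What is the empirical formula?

mol C = 0.9049 g CO₂ ÷ 44.009 g/mol = 0.020562 mol
mol H = 2 × 0.3704 g H₂O ÷ 18.015 g/mol = 0.041121 mol
mol N = 2 × 0.1440 g N₂ ÷ 28.014 g/mol = 0.010281 mol
Divide by the smallest (0.010281 mol): C 2.000, H 4.000, N 1.000

C2H4N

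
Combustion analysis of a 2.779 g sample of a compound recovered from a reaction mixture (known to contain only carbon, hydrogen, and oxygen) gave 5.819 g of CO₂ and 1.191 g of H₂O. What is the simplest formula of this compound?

mol C = 5.819 g CO₂ ÷ 44.009 g/mol = 0.13222 mol
mol H = 2 × 1.191 g H₂O ÷ 18.015 g/mol = 0.13222 mol
mass O = 2.779 − (1.5881 + 0.13328) = 1.0576 g → mol O = 1.0576 ÷ 15.999 = 0.066103 mol
Divide by the smallest (0.066103 mol): C 2.000, H 2.000, O 1.000

C2H2O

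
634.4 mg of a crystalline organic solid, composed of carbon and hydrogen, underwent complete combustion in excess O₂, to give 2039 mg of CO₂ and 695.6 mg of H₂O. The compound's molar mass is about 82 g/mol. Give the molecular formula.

C6H10

mol C = 2.039 g CO₂ ÷ 44.009 g/mol = 0.046331 mol
mol H = 2 × 0.6956 g H₂O ÷ 18.015 g/mol = 0.077225 mol
Divide by the smallest (0.046331 mol): C 1.000, H 1.667
Multiplying each by 3 gives whole numbers: C 3.00, H 5.00
Empirical formula: C3H5
Empirical-formula mass = 41.07 g/mol; 82 ÷ 41.07 ≈ 2, so the molecular formula is C6H10.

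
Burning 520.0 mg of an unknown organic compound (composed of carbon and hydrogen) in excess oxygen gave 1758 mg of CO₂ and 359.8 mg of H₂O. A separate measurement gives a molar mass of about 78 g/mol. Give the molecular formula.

mol C = 1.758 g CO₂ ÷ 44.009 g/mol = 0.039946 mol
mol H = 2 × 0.3598 g H₂O ÷ 18.015 g/mol = 0.039944 mol
Divide by the smallest (0.039944 mol): C 1.000, H 1.000
Empirical formula: CH
Empirical-formula mass = 13.02 g/mol; 78 ÷ 13.02 ≈ 6, so the molecular formula is C6H6.

C6H6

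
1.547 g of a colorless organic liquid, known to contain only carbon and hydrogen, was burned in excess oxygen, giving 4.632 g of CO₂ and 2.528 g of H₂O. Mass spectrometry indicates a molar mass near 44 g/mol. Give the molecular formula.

mol C = 4.632 g CO₂ ÷ 44.009 g/mol = 0.10525 mol
mol H = 2 × 2.528 g H₂O ÷ 18.015 g/mol = 0.28066 mol
Divide by the smallest (0.10525 mol): C 1.000, H 2.667
Multiplying each by 3 gives whole numbers: C 3.00, H 8.00
Empirical formula: C3H8
Empirical-formula mass = 44.10 g/mol; 44 ÷ 44.10 ≈ 1, so the molecular formula is C3H8.

C3H8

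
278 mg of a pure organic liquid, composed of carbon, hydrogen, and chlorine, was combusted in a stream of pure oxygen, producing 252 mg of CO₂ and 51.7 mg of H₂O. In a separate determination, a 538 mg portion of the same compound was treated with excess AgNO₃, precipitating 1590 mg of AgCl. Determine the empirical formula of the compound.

CHCl

mol C = 0.252 g CO₂ ÷ 44.009 g/mol = 0.005726 mol
mol H = 2 × 0.0517 g H₂O ÷ 18.015 g/mol = 0.005740 mol
From the AgCl data: mol Cl per gram of compound = (1.59 ÷ 143.318) ÷ 0.538 = 0.02062 mol/g, so in the 0.278 g combustion sample mol Cl = 0.005733 mol
Divide by the smallest (0.005726 mol): C 1.000, H 1.002, Cl 1.001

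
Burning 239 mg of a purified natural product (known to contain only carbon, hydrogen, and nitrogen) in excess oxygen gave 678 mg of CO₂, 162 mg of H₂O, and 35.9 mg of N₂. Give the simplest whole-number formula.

C6H7N

mol C = 0.678 g CO₂ ÷ 44.009 g/mol = 0.01541 mol
mol H = 2 × 0.162 g H₂O ÷ 18.015 g/mol = 0.01799 mol
mol N = 2 × 0.0359 g N₂ ÷ 28.014 g/mol = 0.002563 mol
Divide by the smallest (0.002563 mol): C 6.011, H 7.017, N 1.000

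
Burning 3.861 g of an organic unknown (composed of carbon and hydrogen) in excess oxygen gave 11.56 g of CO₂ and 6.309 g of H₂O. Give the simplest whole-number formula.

mol C = 11.56 g CO₂ ÷ 44.009 g/mol = 0.26267 mol
mol H = 2 × 6.309 g H₂O ÷ 18.015 g/mol = 0.70042 mol
Divide by the smallest (0.26267 mol): C 1.000, H 2.666
Multiplying each by 3 gives whole numbers: C 3.00, H 8.00

C3H8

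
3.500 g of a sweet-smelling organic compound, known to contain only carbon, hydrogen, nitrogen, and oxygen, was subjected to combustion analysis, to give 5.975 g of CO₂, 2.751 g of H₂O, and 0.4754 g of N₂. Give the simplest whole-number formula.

mol C = 5.975 g CO₂ ÷ 44.009 g/mol = 0.13577 mol
mol H = 2 × 2.751 g H₂O ÷ 18.015 g/mol = 0.30541 mol
mol N = 2 × 0.4754 g N₂ ÷ 28.014 g/mol = 0.033940 mol
mass O = 3.500 − (1.6307 + 0.30786 + 0.47540) = 1.0860 g → mol O = 1.0860 ÷ 15.999 = 0.067882 mol
Divide by the smallest (0.033940 mol): C 4.000, H 8.999, N 1.000, O 2.000

C4H9NO2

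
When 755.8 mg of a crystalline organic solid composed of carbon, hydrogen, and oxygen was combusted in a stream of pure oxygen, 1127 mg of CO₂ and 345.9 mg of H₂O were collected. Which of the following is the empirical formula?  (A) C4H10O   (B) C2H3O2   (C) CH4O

(B) C2H3O2

mol C = 1.127 g CO₂ ÷ 44.009 g/mol = 0.025608 mol
mol H = 2 × 0.3459 g H₂O ÷ 18.015 g/mol = 0.038401 mol
mass O = 0.7558 − (0.30758 + 0.038709) = 0.40951 g → mol O = 0.40951 ÷ 15.999 = 0.025596 mol
Divide by the smallest (0.025596 mol): C 1.000, H 1.500, O 1.000
Multiplying each by 2 gives whole numbers: C 2.00, H 3.00, O 2.00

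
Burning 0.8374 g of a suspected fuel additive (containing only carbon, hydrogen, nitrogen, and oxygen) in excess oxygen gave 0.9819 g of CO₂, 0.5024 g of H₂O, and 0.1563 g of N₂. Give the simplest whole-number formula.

C2H5NO2

mol C = 0.9819 g CO₂ ÷ 44.009 g/mol = 0.022311 mol
mol H = 2 × 0.5024 g H₂O ÷ 18.015 g/mol = 0.055776 mol
mol N = 2 × 0.1563 g N₂ ÷ 28.014 g/mol = 0.011159 mol
mass O = 0.8374 − (0.26798 + 0.056222 + 0.15630) = 0.35690 g → mol O = 0.35690 ÷ 15.999 = 0.022307 mol
Divide by the smallest (0.011159 mol): C 1.999, H 4.998, N 1.000, O 1.999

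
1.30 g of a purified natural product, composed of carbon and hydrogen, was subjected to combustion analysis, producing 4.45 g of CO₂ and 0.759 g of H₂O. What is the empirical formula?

C6H5

mol C = 4.45 g CO₂ ÷ 44.009 g/mol = 0.1011 mol
mol H = 2 × 0.759 g H₂O ÷ 18.015 g/mol = 0.08426 mol
Divide by the smallest (0.08426 mol): C 1.200, H 1.000
Multiplying each by 5 gives whole numbers: C 6.00, H 5.00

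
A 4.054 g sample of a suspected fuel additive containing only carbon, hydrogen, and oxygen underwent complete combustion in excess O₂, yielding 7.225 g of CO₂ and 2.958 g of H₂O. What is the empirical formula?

C3H6O2

mol C = 7.225 g CO₂ ÷ 44.009 g/mol = 0.16417 mol
mol H = 2 × 2.958 g H₂O ÷ 18.015 g/mol = 0.32839 mol
mass O = 4.054 − (1.9719 + 0.33102) = 1.7511 g → mol O = 1.7511 ÷ 15.999 = 0.10945 mol
Divide by the smallest (0.10945 mol): C 1.500, H 3.000, O 1.000
Multiplying each by 2 gives whole numbers: C 3.00, H 6.00, O 2.00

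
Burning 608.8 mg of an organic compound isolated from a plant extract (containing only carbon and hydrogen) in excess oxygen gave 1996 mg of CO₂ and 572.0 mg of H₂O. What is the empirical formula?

C5H7

mol C = 1.996 g CO₂ ÷ 44.009 g/mol = 0.045354 mol
mol H = 2 × 0.5720 g H₂O ÷ 18.015 g/mol = 0.063503 mol
Divide by the smallest (0.045354 mol): C 1.000, H 1.400
Multiplying each by 5 gives whole numbers: C 5.00, H 7.00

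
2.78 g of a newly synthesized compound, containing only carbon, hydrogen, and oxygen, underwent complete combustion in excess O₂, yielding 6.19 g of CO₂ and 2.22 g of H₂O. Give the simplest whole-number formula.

C8H14O3

mol C = 6.19 g CO₂ ÷ 44.009 g/mol = 0.1407 mol
mol H = 2 × 2.22 g H₂O ÷ 18.015 g/mol = 0.2465 mol
mass O = 2.78 − (1.689 + 0.2484) = 0.8422 g → mol O = 0.8422 ÷ 15.999 = 0.05264 mol
Divide by the smallest (0.05264 mol): C 2.672, H 4.682, O 1.000
Multiplying each by 3 gives whole numbers: C 8.02, H 14.05, O 3.00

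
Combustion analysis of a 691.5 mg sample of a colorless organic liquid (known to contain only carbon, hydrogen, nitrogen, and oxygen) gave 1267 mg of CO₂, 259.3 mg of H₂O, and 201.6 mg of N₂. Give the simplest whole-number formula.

mol C = 1.267 g CO₂ ÷ 44.009 g/mol = 0.028790 mol
mol H = 2 × 0.2593 g H₂O ÷ 18.015 g/mol = 0.028787 mol
mol N = 2 × 0.2016 g N₂ ÷ 28.014 g/mol = 0.014393 mol
mass O = 0.6915 − (0.34579 + 0.029017 + 0.20160) = 0.11509 g → mol O = 0.11509 ÷ 15.999 = 0.0071936 mol
Divide by the smallest (0.0071936 mol): C 4.002, H 4.002, N 2.001, O 1.000

C4H4N2O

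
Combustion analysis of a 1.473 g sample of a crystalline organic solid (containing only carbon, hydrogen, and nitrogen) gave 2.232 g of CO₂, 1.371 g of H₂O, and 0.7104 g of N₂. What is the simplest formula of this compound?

CH3N

mol C = 2.232 g CO₂ ÷ 44.009 g/mol = 0.050717 mol
mol H = 2 × 1.371 g H₂O ÷ 18.015 g/mol = 0.15221 mol
mol N = 2 × 0.7104 g N₂ ÷ 28.014 g/mol = 0.050717 mol
Divide by the smallest (0.050717 mol): C 1.000, H 3.001, N 1.000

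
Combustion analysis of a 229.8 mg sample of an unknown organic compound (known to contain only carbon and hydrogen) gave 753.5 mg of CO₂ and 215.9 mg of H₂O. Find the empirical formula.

mol C = 0.7535 g CO₂ ÷ 44.009 g/mol = 0.017121 mol
mol H = 2 × 0.2159 g H₂O ÷ 18.015 g/mol = 0.023969 mol
Divide by the smallest (0.017121 mol): C 1.000, H 1.400
Multiplying each by 5 gives whole numbers: C 5.00, H 7.00

C5H7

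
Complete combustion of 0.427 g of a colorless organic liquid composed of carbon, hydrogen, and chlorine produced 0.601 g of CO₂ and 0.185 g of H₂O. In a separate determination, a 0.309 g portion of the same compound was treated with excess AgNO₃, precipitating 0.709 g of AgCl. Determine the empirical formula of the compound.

C2H3Cl

mol C = 0.601 g CO₂ ÷ 44.009 g/mol = 0.01366 mol
mol H = 2 × 0.185 g H₂O ÷ 18.015 g/mol = 0.02054 mol
From the AgCl data: mol Cl per gram of compound = (0.709 ÷ 143.318) ÷ 0.309 = 0.01601 mol/g, so in the 0.427 g combustion sample mol Cl = 0.006836 mol
Divide by the smallest (0.006836 mol): C 1.998, H 3.004, Cl 1.000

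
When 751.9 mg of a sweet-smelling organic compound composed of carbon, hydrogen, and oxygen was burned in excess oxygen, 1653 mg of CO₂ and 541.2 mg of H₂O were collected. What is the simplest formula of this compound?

mol C = 1.653 g CO₂ ÷ 44.009 g/mol = 0.037560 mol
mol H = 2 × 0.5412 g H₂O ÷ 18.015 g/mol = 0.060083 mol
mass O = 0.7519 − (0.45114 + 0.060564) = 0.24020 g → mol O = 0.24020 ÷ 15.999 = 0.015013 mol
Divide by the smallest (0.015013 mol): C 2.502, H 4.002, O 1.000
Multiplying each by 2 gives whole numbers: C 5.00, H 8.00, O 2.00

C5H8O2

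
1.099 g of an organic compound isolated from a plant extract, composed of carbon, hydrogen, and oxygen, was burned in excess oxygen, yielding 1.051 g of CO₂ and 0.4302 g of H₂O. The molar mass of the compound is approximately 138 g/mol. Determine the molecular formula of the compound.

mol C = 1.051 g CO₂ ÷ 44.009 g/mol = 0.023881 mol
mol H = 2 × 0.4302 g H₂O ÷ 18.015 g/mol = 0.047760 mol
mass O = 1.099 − (0.28684 + 0.048142) = 0.76402 g → mol O = 0.76402 ÷ 15.999 = 0.047754 mol
Divide by the smallest (0.023881 mol): C 1.000, H 2.000, O 2.000
Empirical formula: CH2O2
Empirical-formula mass = 46.02 g/mol; 138 ÷ 46.02 ≈ 3, so the molecular formula is C3H6O6.

C3H6O6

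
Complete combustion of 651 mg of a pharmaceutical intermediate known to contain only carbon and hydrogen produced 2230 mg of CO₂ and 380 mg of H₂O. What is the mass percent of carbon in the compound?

mol C = 2.23 g CO₂ ÷ 44.009 g/mol = 0.05067 mol
mol H = 2 × 0.380 g H₂O ÷ 18.015 g/mol = 0.04219 mol
mass % C = 0.6086 g ÷ 0.651 g × 100%

93.5%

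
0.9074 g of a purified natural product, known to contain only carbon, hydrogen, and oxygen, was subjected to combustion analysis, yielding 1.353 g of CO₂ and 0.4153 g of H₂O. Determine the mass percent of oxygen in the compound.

mol C = 1.353 g CO₂ ÷ 44.009 g/mol = 0.030744 mol
mol H = 2 × 0.4153 g H₂O ÷ 18.015 g/mol = 0.046106 mol
mass O = 0.9074 − (0.36926 + 0.046475) = 0.49166 g → mol O = 0.49166 ÷ 15.999 = 0.030731 mol
mass % O = 0.49166 g ÷ 0.9074 g × 100%

54.18%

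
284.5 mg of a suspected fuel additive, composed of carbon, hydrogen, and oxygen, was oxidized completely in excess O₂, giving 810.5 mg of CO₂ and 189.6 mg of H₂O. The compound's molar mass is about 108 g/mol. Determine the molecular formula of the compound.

mol C = 0.8105 g CO₂ ÷ 44.009 g/mol = 0.018417 mol
mol H = 2 × 0.1896 g H₂O ÷ 18.015 g/mol = 0.021049 mol
mass O = 0.2845 − (0.22120 + 0.021218) = 0.042080 g → mol O = 0.042080 ÷ 15.999 = 0.0026301 mol
Divide by the smallest (0.0026301 mol): C 7.002, H 8.003, O 1.000
Empirical formula: C7H8O
Empirical-formula mass = 108.14 g/mol; 108 ÷ 108.14 ≈ 1, so the molecular formula is C7H8O.

C7H8O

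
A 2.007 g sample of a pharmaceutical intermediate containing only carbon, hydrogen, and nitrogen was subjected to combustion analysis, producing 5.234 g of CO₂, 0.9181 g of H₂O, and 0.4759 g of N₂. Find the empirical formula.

mol C = 5.234 g CO₂ ÷ 44.009 g/mol = 0.11893 mol
mol H = 2 × 0.9181 g H₂O ÷ 18.015 g/mol = 0.10193 mol
mol N = 2 × 0.4759 g N₂ ÷ 28.014 g/mol = 0.033976 mol
Divide by the smallest (0.033976 mol): C 3.500, H 3.000, N 1.000
Multiplying each by 2 gives whole numbers: C 7.00, H 6.00, N 2.00

C7H6N2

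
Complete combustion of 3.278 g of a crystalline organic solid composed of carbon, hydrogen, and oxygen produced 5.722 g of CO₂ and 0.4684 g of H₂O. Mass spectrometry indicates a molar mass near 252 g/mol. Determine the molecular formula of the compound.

C10H4O8

mol C = 5.722 g CO₂ ÷ 44.009 g/mol = 0.13002 mol
mol H = 2 × 0.4684 g H₂O ÷ 18.015 g/mol = 0.052001 mol
mass O = 3.278 − (1.5617 + 0.052417) = 1.6639 g → mol O = 1.6639 ÷ 15.999 = 0.10400 mol
Divide by the smallest (0.052001 mol): C 2.500, H 1.000, O 2.000
Multiplying each by 2 gives whole numbers: C 5.00, H 2.00, O 4.00
Empirical formula: C5H2O4
Empirical-formula mass = 126.07 g/mol; 252 ÷ 126.07 ≈ 2, so the molecular formula is C10H4O8.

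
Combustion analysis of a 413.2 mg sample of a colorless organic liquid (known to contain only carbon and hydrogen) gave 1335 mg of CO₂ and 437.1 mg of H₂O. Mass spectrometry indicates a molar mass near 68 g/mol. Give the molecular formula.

C5H8

mol C = 1.335 g CO₂ ÷ 44.009 g/mol = 0.030335 mol
mol H = 2 × 0.4371 g H₂O ÷ 18.015 g/mol = 0.048526 mol
Divide by the smallest (0.030335 mol): C 1.000, H 1.600
Multiplying each by 5 gives whole numbers: C 5.00, H 8.00
Empirical formula: C5H8
Empirical-formula mass = 68.12 g/mol; 68 ÷ 68.12 ≈ 1, so the molecular formula is C5H8.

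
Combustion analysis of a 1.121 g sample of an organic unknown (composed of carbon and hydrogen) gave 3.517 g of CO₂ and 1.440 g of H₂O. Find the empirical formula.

mol C = 3.517 g CO₂ ÷ 44.009 g/mol = 0.079915 mol
mol H = 2 × 1.440 g H₂O ÷ 18.015 g/mol = 0.15987 mol
Divide by the smallest (0.079915 mol): C 1.000, H 2.000

CH2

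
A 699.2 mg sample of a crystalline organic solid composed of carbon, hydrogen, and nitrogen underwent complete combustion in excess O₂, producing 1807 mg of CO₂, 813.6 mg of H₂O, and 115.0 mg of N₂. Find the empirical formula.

C5H11N

mol C = 1.807 g CO₂ ÷ 44.009 g/mol = 0.041060 mol
mol H = 2 × 0.8136 g H₂O ÷ 18.015 g/mol = 0.090325 mol
mol N = 2 × 0.1150 g N₂ ÷ 28.014 g/mol = 0.0082102 mol
Divide by the smallest (0.0082102 mol): C 5.001, H 11.002, N 1.000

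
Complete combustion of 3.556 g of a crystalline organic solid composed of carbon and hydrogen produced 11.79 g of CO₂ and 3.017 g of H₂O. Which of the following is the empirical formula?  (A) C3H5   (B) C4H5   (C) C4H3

(B) C4H5

mol C = 11.79 g CO₂ ÷ 44.009 g/mol = 0.26790 mol
mol H = 2 × 3.017 g H₂O ÷ 18.015 g/mol = 0.33494 mol
Divide by the smallest (0.26790 mol): C 1.000, H 1.250
Multiplying each by 4 gives whole numbers: C 4.00, H 5.00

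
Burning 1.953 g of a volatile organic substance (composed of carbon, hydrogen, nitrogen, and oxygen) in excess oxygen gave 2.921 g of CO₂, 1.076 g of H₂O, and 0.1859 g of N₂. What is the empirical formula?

C5H9NO4

mol C = 2.921 g CO₂ ÷ 44.009 g/mol = 0.066373 mol
mol H = 2 × 1.076 g H₂O ÷ 18.015 g/mol = 0.11946 mol
mol N = 2 × 0.1859 g N₂ ÷ 28.014 g/mol = 0.013272 mol
mass O = 1.953 − (0.79720 + 0.12041 + 0.18590) = 0.84948 g → mol O = 0.84948 ÷ 15.999 = 0.053096 mol
Divide by the smallest (0.013272 mol): C 5.001, H 9.001, N 1.000, O 4.001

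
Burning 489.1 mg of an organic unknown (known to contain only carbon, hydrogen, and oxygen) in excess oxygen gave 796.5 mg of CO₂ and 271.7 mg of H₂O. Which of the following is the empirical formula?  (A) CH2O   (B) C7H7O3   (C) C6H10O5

mol C = 0.7965 g CO₂ ÷ 44.009 g/mol = 0.018099 mol
mol H = 2 × 0.2717 g H₂O ÷ 18.015 g/mol = 0.030164 mol
mass O = 0.4891 − (0.21738 + 0.030405) = 0.24131 g → mol O = 0.24131 ÷ 15.999 = 0.015083 mol
Divide by the smallest (0.015083 mol): C 1.200, H 2.000, O 1.000
Multiplying each by 5 gives whole numbers: C 6.00, H 10.00, O 5.00

(C) C6H10O5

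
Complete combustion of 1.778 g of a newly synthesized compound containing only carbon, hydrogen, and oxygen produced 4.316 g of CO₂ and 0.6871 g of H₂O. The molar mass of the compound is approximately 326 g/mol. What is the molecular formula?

mol C = 4.316 g CO₂ ÷ 44.009 g/mol = 0.098071 mol
mol H = 2 × 0.6871 g H₂O ÷ 18.015 g/mol = 0.076281 mol
mass O = 1.778 − (1.1779 + 0.076891) = 0.52318 g → mol O = 0.52318 ÷ 15.999 = 0.032701 mol
Divide by the smallest (0.032701 mol): C 2.999, H 2.333, O 1.000
Multiplying each by 3 gives whole numbers: C 9.00, H 7.00, O 3.00
Empirical formula: C9H7O3
Empirical-formula mass = 163.15 g/mol; 326 ÷ 163.15 ≈ 2, so the molecular formula is C18H14O6.

C18H14O6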